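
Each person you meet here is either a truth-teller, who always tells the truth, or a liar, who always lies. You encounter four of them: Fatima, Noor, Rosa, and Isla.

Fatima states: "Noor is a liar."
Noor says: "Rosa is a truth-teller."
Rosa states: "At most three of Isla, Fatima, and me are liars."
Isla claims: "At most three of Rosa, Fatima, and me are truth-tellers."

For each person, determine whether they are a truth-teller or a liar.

Regardless of anyone's role, Rosa's statement is true, so Rosa is a truth-teller.
With that fixed, Isla's statement is true, so Isla is a truth-teller.
With that fixed, Noor's statement is true, so Noor is a truth-teller.
With that fixed, Fatima's statement is false, so Fatima is a liar.

Fatima: liar, Noor: truth-teller, Rosa: truth-teller, Isla: truth-teller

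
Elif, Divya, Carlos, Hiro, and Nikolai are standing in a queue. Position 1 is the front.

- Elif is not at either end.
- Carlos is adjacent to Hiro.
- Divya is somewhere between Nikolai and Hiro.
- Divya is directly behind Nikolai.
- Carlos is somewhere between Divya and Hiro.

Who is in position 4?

Carlos

With clues 1–3, Nikolai is ruled out for position 4.
With clues 1–4, Divya and Elif are ruled out for position 4.
With clues 1–5, Hiro is ruled out for position 4.
So position 4 is Carlos.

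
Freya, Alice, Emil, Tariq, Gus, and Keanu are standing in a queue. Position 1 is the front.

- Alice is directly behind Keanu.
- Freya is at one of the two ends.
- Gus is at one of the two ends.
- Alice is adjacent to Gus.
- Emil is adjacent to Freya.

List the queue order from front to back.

From clue 1: Alice is in {2,3,4,5,6}.
From clues 1–2: Freya is in {1,6}.
From clues 1–4: Freya → position 1, Keanu → position 4, Alice → position 5, Gus → position 6.
From clues 1–5: Emil → position 2, Tariq → position 3.

Freya, Emil, Tariq, Keanu, Alice, Gus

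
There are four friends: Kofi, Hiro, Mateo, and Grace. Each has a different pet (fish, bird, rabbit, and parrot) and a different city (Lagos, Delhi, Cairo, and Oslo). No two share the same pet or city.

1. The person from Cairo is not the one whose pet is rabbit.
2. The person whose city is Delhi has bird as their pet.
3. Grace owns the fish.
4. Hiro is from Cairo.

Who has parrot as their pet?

Hiro

With clues 1–3, Grace is impossible for the one with pet parrot.
With clues 1–4, Kofi and Mateo are impossible for the one with pet parrot.
That leaves Hiro.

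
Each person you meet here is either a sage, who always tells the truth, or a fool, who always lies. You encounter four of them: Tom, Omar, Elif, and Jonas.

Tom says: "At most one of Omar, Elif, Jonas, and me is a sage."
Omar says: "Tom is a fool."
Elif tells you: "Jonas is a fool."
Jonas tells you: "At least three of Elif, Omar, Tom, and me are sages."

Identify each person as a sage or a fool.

Consider Tom. Suppose Tom is a sage.
Then no assignment of the remaining roles makes every statement match its speaker's type — contradiction.
So Tom is a fool.
With that fixed, Omar's statement is true, so Omar is a sage.
Consider Elif. Suppose Elif is a fool.
Then no assignment of the remaining roles makes every statement match its speaker's type — contradiction.
So Elif is a sage.
Consider Jonas. Suppose Jonas is a sage.
Then Elif's statement comes out false, contradicting Elif being a sage.
So Jonas is a fool.

Tom: fool, Omar: sage, Elif: sage, Jonas: fool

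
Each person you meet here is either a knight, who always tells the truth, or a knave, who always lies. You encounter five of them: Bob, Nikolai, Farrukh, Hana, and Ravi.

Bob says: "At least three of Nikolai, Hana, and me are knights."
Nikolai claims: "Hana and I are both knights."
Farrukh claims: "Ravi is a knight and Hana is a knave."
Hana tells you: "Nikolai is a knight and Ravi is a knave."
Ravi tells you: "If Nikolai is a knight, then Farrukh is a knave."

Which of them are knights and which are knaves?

Bob: knave, Nikolai: knave, Farrukh: knight, Hana: knave, Ravi: knight

Consider Bob. Suppose Bob is a knight.
Then no assignment of the remaining roles makes every statement match its speaker's type — contradiction.
So Bob is a knave.
Consider Nikolai. Suppose Nikolai is a knight.
Then no assignment of the remaining roles makes every statement match its speaker's type — contradiction.
So Nikolai is a knave.
With that fixed, Hana's statement is false, so Hana is a knave.
With that fixed, Ravi's statement is true, so Ravi is a knight.
With that fixed, Farrukh's statement is true, so Farrukh is a knight.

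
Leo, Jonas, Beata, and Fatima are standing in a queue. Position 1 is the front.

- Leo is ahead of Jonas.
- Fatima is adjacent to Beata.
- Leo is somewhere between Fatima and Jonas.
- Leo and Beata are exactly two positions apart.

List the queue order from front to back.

From clue 1: Leo is in {1,2,3}.
From clues 1–2: Leo is in {1,3}.
From clues 1–3: Leo → position 3, Jonas → position 4.
From clues 1–4: Beata → position 1, Fatima → position 2.

Beata, Fatima, Leo, Jonas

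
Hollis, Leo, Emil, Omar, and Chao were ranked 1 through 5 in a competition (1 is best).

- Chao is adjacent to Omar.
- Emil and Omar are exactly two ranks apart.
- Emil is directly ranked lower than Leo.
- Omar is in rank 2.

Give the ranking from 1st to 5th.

Chao, Omar, Leo, Emil, Hollis

From clues 1–3: Hollis is in {1,3,5}.
From clues 1–4: Chao → rank 1, Omar → rank 2, Leo → rank 3, Emil → rank 4, Hollis → rank 5.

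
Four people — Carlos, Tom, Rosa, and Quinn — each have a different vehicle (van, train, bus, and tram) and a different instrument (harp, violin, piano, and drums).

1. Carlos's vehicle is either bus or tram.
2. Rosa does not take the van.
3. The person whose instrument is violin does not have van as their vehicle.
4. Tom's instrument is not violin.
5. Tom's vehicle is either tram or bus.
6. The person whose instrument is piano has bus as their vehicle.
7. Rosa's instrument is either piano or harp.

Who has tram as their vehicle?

Carlos

With clues 1–5, Quinn and Rosa are impossible for the one with vehicle tram.
With clues 1–7, Tom is impossible for the one with vehicle tram.
That leaves Carlos.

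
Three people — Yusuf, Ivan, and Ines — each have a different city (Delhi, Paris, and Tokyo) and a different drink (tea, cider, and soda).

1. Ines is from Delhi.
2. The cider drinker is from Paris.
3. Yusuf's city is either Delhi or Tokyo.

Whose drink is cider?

Ivan

With clues 1–2, Ines is impossible for the one with drink cider.
With clues 1–3, Yusuf is impossible for the one with drink cider.
That leaves Ivan.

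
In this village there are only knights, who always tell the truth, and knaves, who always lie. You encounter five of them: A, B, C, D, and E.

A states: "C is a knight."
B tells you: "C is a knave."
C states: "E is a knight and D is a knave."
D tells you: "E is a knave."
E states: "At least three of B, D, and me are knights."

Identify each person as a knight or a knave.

Consider A. Suppose A is a knight.
Then no assignment of the remaining roles makes every statement match its speaker's type — contradiction.
So A is a knave.
Consider B. Suppose B is a knave.
Then no assignment of the remaining roles makes every statement match its speaker's type — contradiction.
So B is a knight.
Consider C. Suppose C is a knight.
Then A's statement comes out true, contradicting A being a knave.
So C is a knave.
Consider D. Suppose D is a knave.
Then no assignment of the remaining roles makes every statement match its speaker's type — contradiction.
So D is a knight.
Consider E. Suppose E is a knight.
Then D's statement comes out false, contradicting D being a knight.
So E is a knave.

A: knave, B: knight, C: knave, D: knight, E: knave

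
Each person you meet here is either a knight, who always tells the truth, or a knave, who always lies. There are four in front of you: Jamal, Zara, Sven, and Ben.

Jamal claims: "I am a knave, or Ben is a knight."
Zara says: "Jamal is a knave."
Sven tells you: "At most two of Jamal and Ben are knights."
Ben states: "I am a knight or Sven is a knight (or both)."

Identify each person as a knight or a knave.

Jamal: knight, Zara: knave, Sven: knight, Ben: knight

Regardless of anyone's role, Sven's statement is true, so Sven is a knight.
With that fixed, Ben's statement is true, so Ben is a knight.
With that fixed, Jamal's statement is true, so Jamal is a knight.
With that fixed, Zara's statement is false, so Zara is a knave.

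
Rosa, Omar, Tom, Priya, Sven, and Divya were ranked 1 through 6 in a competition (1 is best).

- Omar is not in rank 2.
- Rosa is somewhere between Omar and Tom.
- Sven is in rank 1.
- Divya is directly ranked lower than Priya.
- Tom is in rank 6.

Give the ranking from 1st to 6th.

From clue 1: Omar is in {1,3,4,5,6}.
From clues 1–2: Rosa is in {2,3,4,5}.
From clues 1–3: Sven → rank 1.
From clues 1–4: Rosa is in {3,5}.
From clues 1–5: Priya → rank 2, Divya → rank 3, Omar → rank 4, Rosa → rank 5, Tom → rank 6.

Sven, Priya, Divya, Omar, Rosa, Tom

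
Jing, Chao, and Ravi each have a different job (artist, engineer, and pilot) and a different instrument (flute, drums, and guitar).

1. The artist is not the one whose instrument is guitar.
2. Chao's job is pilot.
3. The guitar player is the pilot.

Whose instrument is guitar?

With clues 1–3, Jing and Ravi are impossible for the one with instrument guitar.
That leaves Chao.

Chao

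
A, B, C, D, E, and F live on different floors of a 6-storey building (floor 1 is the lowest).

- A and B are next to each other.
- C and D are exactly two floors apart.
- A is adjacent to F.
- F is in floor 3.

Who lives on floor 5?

E

With clues 1–3, B, C, D, and F are ruled out for floor 5.
With clues 1–4, A is ruled out for floor 5.
So floor 5 is E.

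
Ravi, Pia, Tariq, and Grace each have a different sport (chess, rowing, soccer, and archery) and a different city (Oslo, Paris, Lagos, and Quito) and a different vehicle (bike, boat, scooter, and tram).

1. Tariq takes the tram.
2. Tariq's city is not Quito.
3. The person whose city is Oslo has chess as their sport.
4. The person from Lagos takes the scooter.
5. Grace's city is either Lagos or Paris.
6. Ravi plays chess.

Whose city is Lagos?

With clues 1–4, Tariq is impossible for the one with city Lagos.
With clues 1–6, Pia and Ravi are impossible for the one with city Lagos.
That leaves Grace.

Grace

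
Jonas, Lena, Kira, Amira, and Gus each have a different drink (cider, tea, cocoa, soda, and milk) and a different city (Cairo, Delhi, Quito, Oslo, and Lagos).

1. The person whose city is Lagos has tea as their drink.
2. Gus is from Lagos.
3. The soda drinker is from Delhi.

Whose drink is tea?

Gus

With clues 1–2, Amira, Jonas, Kira, and Lena are impossible for the one with drink tea.
That leaves Gus.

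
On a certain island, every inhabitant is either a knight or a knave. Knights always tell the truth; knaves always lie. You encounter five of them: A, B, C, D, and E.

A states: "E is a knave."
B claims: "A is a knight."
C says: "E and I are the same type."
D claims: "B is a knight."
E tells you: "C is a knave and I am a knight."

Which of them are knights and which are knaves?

A: knave, B: knave, C: knave, D: knave, E: knight

Consider A. Suppose A is a knight.
Then no assignment of the remaining roles makes every statement match its speaker's type — contradiction.
So A is a knave.
With that fixed, B's statement is false, so B is a knave.
With that fixed, D's statement is false, so D is a knave.
Consider C. Suppose C is a knight.
Then no assignment of the remaining roles makes every statement match its speaker's type — contradiction.
So C is a knave.
Consider E. Suppose E is a knave.
Then A's statement comes out true, contradicting A being a knave.
So E is a knight.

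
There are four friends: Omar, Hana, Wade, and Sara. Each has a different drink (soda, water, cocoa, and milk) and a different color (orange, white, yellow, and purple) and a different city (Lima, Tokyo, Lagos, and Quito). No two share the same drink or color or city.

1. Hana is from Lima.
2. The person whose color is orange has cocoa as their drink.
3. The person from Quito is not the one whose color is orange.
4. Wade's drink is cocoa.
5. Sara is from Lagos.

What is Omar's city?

Quito

Clue 1 rules out Lima for Omar's city.
With clues 1–5, Lagos and Tokyo are impossible for Omar's city.
That leaves Quito.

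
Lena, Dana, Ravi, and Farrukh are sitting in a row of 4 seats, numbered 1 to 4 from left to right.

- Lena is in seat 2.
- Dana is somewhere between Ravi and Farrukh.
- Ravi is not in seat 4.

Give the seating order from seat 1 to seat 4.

From clue 1: Lena → seat 2.
From clues 1–2: Dana → seat 3.
From clues 1–3: Ravi → seat 1, Farrukh → seat 4.

Ravi, Lena, Dana, Farrukh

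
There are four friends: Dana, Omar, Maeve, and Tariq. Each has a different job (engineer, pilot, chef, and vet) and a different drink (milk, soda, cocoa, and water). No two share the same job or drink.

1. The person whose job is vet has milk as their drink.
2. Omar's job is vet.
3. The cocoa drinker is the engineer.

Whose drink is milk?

Omar

With clues 1–2, Dana, Maeve, and Tariq are impossible for the one with drink milk.
That leaves Omar.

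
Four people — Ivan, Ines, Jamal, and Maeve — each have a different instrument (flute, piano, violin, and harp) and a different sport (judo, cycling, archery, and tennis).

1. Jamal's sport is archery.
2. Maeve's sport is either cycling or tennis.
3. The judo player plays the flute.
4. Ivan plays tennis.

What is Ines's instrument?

With clues 1–4, harp, piano, and violin are impossible for Ines's instrument.
That leaves flute.

flute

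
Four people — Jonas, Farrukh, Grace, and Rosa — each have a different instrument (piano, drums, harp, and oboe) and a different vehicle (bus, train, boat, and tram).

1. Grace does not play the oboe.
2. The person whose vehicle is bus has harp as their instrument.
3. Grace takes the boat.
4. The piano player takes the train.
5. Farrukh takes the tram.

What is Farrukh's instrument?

oboe

With clues 1–4, drums is impossible for Farrukh's instrument.
With clues 1–5, harp and piano are impossible for Farrukh's instrument.
That leaves oboe.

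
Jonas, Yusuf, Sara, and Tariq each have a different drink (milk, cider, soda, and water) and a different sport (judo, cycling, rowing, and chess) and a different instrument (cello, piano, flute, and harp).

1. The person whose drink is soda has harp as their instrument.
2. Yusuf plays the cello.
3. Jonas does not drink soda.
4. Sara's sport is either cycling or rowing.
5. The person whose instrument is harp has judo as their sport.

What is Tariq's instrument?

With clues 1–2, cello is impossible for Tariq's instrument.
With clues 1–5, flute and piano are impossible for Tariq's instrument.
That leaves harp.

harp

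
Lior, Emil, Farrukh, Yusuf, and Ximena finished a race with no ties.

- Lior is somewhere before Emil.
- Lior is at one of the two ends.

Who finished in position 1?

Lior

With clue 1, Emil is ruled out for place 1.
With clues 1–2, Farrukh, Ximena, and Yusuf are ruled out for place 1.
So place 1 is Lior.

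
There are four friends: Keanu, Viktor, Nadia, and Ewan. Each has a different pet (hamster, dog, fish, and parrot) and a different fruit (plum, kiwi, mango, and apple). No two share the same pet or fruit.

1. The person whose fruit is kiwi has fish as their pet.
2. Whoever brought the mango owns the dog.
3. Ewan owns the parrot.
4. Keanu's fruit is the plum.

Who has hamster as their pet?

With clues 1–3, Ewan is impossible for the one with pet hamster.
With clues 1–4, Nadia and Viktor are impossible for the one with pet hamster.
That leaves Keanu.

Keanu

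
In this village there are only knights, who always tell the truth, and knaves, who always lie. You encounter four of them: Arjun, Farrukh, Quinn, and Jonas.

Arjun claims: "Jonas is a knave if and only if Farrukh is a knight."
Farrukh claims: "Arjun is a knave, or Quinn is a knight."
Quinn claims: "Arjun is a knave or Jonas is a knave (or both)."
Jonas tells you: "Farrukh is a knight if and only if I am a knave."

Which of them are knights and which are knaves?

Arjun: knight, Farrukh: knave, Quinn: knave, Jonas: knight

Consider Arjun. Suppose Arjun is a knave.
Then no assignment of the remaining roles makes every statement match its speaker's type — contradiction.
So Arjun is a knight.
Consider Farrukh. Suppose Farrukh is a knight.
Then whichever role Jonas has, Jonas's statement has the wrong truth value — contradiction.
So Farrukh is a knave.
Consider Quinn. Suppose Quinn is a knight.
Then Farrukh's statement comes out true, contradicting Farrukh being a knave.
So Quinn is a knave.
Consider Jonas. Suppose Jonas is a knave.
Then Arjun's statement comes out false, contradicting Arjun being a knight.
So Jonas is a knight.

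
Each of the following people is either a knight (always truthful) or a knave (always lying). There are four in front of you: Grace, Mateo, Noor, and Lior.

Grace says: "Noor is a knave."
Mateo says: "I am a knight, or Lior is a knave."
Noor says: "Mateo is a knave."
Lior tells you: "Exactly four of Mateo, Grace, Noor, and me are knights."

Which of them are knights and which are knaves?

Grace: knight, Mateo: knight, Noor: knave, Lior: knave

Consider Grace. Suppose Grace is a knave.
Then no assignment of the remaining roles makes every statement match its speaker's type — contradiction.
So Grace is a knight.
Consider Mateo. Suppose Mateo is a knave.
Then no assignment of the remaining roles makes every statement match its speaker's type — contradiction.
So Mateo is a knight.
With that fixed, Noor's statement is false, so Noor is a knave.
With that fixed, Lior's statement is false, so Lior is a knave.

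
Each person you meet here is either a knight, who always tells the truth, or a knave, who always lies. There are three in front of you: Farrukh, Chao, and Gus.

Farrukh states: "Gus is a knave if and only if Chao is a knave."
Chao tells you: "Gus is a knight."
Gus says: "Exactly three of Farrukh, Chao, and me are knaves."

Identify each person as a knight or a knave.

Farrukh: knight, Chao: knave, Gus: knave

Consider Farrukh. Suppose Farrukh is a knave.
Then no assignment of the remaining roles makes every statement match its speaker's type — contradiction.
So Farrukh is a knight.
With that fixed, Gus's statement is false, so Gus is a knave.
With that fixed, Chao's statement is false, so Chao is a knave.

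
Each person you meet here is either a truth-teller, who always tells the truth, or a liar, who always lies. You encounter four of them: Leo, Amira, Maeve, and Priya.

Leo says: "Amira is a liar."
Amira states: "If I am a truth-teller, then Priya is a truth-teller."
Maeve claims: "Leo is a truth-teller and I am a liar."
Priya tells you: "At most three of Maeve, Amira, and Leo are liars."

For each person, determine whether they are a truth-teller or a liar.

Regardless of anyone's role, Priya's statement is true, so Priya is a truth-teller.
With that fixed, Amira's statement is true, so Amira is a truth-teller.
With that fixed, Leo's statement is false, so Leo is a liar.
With that fixed, Maeve's statement is false, so Maeve is a liar.

Leo: liar, Amira: truth-teller, Maeve: liar, Priya: truth-teller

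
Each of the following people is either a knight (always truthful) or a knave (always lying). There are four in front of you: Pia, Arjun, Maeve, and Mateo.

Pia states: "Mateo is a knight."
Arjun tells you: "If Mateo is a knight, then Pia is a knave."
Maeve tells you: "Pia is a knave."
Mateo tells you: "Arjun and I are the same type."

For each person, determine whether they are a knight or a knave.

Pia: knave, Arjun: knight, Maeve: knight, Mateo: knave

Consider Pia. Suppose Pia is a knight.
Then no assignment of the remaining roles makes every statement match its speaker's type — contradiction.
So Pia is a knave.
With that fixed, Arjun's statement is true, so Arjun is a knight.
With that fixed, Maeve's statement is true, so Maeve is a knight.
Consider Mateo. Suppose Mateo is a knight.
Then Pia's statement comes out true, contradicting Pia being a knave.
So Mateo is a knave.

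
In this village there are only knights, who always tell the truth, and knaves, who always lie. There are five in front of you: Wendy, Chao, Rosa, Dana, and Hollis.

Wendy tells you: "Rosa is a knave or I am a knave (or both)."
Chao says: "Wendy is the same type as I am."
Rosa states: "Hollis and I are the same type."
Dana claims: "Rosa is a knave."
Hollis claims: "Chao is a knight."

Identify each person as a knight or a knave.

Consider Wendy. Suppose Wendy is a knave.
Then Wendy's own statement would have to be false, but it can't be — contradiction.
So Wendy is a knight.
Consider Chao. Suppose Chao is a knave.
Then no assignment of the remaining roles makes every statement match its speaker's type — contradiction.
So Chao is a knight.
With that fixed, Hollis's statement is true, so Hollis is a knight.
Consider Rosa. Suppose Rosa is a knight.
Then Wendy's statement comes out false, contradicting Wendy being a knight.
So Rosa is a knave.
With that fixed, Dana's statement is true, so Dana is a knight.

Wendy: knight, Chao: knight, Rosa: knave, Dana: knight, Hollis: knight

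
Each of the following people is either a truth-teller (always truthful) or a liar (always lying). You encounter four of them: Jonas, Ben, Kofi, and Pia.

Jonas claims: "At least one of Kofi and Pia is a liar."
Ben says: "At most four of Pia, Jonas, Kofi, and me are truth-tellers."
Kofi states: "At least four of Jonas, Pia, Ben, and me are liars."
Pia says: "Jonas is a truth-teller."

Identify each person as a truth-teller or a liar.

Regardless of anyone's role, Ben's statement is true, so Ben is a truth-teller.
With that fixed, Kofi's statement is false, so Kofi is a liar.
With that fixed, Jonas's statement is true, so Jonas is a truth-teller.
With that fixed, Pia's statement is true, so Pia is a truth-teller.

Jonas: truth-teller, Ben: truth-teller, Kofi: liar, Pia: truth-teller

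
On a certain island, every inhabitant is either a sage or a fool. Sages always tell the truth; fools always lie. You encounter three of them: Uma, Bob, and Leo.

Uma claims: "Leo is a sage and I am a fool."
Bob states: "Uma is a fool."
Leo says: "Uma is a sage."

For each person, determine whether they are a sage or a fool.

Consider Uma. Suppose Uma is a sage.
Then Uma's own statement would have to be true, but it can't be — contradiction.
So Uma is a fool.
With that fixed, Bob's statement is true, so Bob is a sage.
With that fixed, Leo's statement is false, so Leo is a fool.

Uma: fool, Bob: sage, Leo: fool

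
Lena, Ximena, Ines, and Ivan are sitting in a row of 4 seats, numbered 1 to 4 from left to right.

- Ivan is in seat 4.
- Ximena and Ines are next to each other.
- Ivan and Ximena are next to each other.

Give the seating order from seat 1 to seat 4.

Lena, Ines, Ximena, Ivan

From clue 1: Ivan → seat 4.
From clues 1–2: Lena is in {1,3}.
From clues 1–3: Lena → seat 1, Ines → seat 2, Ximena → seat 3.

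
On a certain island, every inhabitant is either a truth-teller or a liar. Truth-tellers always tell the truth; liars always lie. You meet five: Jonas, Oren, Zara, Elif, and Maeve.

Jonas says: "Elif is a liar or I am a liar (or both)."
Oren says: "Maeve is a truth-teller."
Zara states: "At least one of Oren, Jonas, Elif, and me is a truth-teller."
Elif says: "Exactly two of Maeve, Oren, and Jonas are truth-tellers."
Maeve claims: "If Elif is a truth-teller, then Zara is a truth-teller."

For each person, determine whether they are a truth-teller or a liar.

Consider Jonas. Suppose Jonas is a liar.
Then Jonas's own statement would have to be false, but it can't be — contradiction.
So Jonas is a truth-teller.
With that fixed, Zara's statement is true, so Zara is a truth-teller.
With that fixed, Maeve's statement is true, so Maeve is a truth-teller.
With that fixed, Oren's statement is true, so Oren is a truth-teller.
With that fixed, Elif's statement is false, so Elif is a liar.

Jonas: truth-teller, Oren: truth-teller, Zara: truth-teller, Elif: liar, Maeve: truth-teller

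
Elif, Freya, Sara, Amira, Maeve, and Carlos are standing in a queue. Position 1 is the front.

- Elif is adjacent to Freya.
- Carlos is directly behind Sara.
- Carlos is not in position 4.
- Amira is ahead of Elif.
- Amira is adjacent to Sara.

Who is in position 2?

Sara

With clues 1–5, Amira, Carlos, Elif, Freya, and Maeve are ruled out for position 2.
So position 2 is Sara.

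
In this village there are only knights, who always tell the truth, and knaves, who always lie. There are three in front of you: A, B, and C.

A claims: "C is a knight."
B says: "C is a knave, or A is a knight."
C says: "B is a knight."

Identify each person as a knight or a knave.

A: knight, B: knight, C: knight

Consider A. Suppose A is a knave.
Then no assignment of the remaining roles makes every statement match its speaker's type — contradiction.
So A is a knight.
With that fixed, B's statement is true, so B is a knight.
With that fixed, C's statement is true, so C is a knight.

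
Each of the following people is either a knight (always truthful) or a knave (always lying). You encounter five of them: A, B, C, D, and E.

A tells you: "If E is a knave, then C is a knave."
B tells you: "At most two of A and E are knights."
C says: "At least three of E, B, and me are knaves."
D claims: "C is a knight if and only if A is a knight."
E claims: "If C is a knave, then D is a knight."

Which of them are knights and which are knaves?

Regardless of anyone's role, B's statement is true, so B is a knight.
With that fixed, C's statement is false, so C is a knave.
With that fixed, A's statement is true, so A is a knight.
With that fixed, D's statement is false, so D is a knave.
With that fixed, E's statement is false, so E is a knave.

A: knight, B: knight, C: knave, D: knave, E: knave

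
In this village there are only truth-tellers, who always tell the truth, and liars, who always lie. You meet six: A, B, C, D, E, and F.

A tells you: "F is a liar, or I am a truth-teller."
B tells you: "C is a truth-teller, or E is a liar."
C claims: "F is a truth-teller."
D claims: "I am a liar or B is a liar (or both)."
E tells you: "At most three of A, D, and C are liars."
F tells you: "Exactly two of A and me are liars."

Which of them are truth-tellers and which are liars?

Regardless of anyone's role, E's statement is true, so E is a truth-teller.
Consider A. Suppose A is a liar.
Then whichever role F has, F's statement has the wrong truth value — contradiction.
So A is a truth-teller.
With that fixed, F's statement is false, so F is a liar.
With that fixed, C's statement is false, so C is a liar.
With that fixed, B's statement is false, so B is a liar.
With that fixed, D's statement is true, so D is a truth-teller.

A: truth-teller, B: liar, C: liar, D: truth-teller, E: truth-teller, F: liar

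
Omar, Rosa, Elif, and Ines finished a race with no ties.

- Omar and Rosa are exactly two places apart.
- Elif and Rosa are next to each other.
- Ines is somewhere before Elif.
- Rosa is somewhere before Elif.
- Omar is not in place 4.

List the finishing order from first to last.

From clues 1–3: Elif is in {3,4}.
From clues 1–4: Omar is in {1,4}.
From clues 1–5: Omar → place 1, Ines → place 2, Rosa → place 3, Elif → place 4.

Omar, Ines, Rosa, Elif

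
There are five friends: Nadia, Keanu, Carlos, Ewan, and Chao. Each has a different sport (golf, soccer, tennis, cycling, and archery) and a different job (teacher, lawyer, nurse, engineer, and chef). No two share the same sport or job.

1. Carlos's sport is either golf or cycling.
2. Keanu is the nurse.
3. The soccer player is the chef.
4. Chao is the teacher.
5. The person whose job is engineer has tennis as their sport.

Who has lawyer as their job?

Carlos

With clues 1–2, Keanu is impossible for the one with job lawyer.
With clues 1–4, Chao is impossible for the one with job lawyer.
With clues 1–5, Ewan and Nadia are impossible for the one with job lawyer.
That leaves Carlos.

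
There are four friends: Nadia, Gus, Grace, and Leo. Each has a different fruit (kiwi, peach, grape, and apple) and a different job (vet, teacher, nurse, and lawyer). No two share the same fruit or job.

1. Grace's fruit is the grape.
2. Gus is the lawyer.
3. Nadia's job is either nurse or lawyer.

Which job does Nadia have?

nurse

With clues 1–2, lawyer is impossible for Nadia's job.
With clues 1–3, teacher and vet are impossible for Nadia's job.
That leaves nurse.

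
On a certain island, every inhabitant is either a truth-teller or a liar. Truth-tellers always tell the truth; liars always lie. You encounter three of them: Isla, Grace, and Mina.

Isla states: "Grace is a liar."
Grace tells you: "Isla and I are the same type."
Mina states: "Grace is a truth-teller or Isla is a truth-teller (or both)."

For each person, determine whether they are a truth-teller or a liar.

Consider Isla. Suppose Isla is a liar.
Then whichever role Grace has, Grace's statement has the wrong truth value — contradiction.
So Isla is a truth-teller.
With that fixed, Mina's statement is true, so Mina is a truth-teller.
Consider Grace. Suppose Grace is a truth-teller.
Then Isla's statement comes out false, contradicting Isla being a truth-teller.
So Grace is a liar.

Isla: truth-teller, Grace: liar, Mina: truth-teller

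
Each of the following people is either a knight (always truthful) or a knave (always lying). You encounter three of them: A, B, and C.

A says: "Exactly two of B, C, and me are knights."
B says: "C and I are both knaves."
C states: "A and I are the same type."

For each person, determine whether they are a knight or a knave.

A: knight, B: knave, C: knight

Consider A. Suppose A is a knave.
Then whichever role C has, C's statement has the wrong truth value — contradiction.
So A is a knight.
Consider B. Suppose B is a knight.
Then B's own statement would have to be true, but it can't be — contradiction.
So B is a knave.
Consider C. Suppose C is a knave.
Then A's statement comes out false, contradicting A being a knight.
So C is a knight.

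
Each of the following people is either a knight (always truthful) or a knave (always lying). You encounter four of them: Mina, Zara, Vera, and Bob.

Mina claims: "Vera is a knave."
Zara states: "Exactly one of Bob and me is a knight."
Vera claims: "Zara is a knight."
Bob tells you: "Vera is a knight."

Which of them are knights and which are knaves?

Consider Mina. Suppose Mina is a knave.
Then no assignment of the remaining roles makes every statement match its speaker's type — contradiction.
So Mina is a knight.
Consider Zara. Suppose Zara is a knight.
Then no assignment of the remaining roles makes every statement match its speaker's type — contradiction.
So Zara is a knave.
With that fixed, Vera's statement is false, so Vera is a knave.
With that fixed, Bob's statement is false, so Bob is a knave.

Mina: knight, Zara: knave, Vera: knave, Bob: knave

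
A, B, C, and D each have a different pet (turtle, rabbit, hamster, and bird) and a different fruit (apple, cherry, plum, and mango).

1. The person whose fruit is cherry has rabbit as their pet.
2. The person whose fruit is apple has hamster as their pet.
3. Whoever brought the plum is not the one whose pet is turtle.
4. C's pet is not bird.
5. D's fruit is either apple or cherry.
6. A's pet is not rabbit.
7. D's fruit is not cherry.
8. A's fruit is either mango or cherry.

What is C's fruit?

With clues 1–4, plum is impossible for C's fruit.
With clues 1–7, apple is impossible for C's fruit.
With clues 1–8, mango is impossible for C's fruit.
That leaves cherry.

cherry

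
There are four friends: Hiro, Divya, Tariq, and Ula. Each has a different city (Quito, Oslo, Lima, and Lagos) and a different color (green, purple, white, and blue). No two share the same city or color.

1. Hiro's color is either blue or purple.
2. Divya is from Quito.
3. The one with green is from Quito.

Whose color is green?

Clue 1 rules out Hiro for the one with color green.
With clues 1–3, Tariq and Ula are impossible for the one with color green.
That leaves Divya.

Divya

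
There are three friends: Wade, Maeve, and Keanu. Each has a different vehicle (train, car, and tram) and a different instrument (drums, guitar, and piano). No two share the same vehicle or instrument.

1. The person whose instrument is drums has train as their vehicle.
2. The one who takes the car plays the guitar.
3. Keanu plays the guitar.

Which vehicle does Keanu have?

car

With clues 1–3, train and tram are impossible for Keanu's vehicle.
That leaves car.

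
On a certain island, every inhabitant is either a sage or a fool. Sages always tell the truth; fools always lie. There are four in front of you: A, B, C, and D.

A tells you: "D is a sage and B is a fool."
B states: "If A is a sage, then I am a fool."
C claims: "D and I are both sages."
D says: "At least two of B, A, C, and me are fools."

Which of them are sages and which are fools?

Consider A. Suppose A is a sage.
Then whichever role B has, B's statement has the wrong truth value — contradiction.
So A is a fool.
With that fixed, B's statement is true, so B is a sage.
Consider C. Suppose C is a sage.
Then whichever role D has, D's statement has the wrong truth value — contradiction.
So C is a fool.
With that fixed, D's statement is true, so D is a sage.

A: fool, B: sage, C: fool, D: sage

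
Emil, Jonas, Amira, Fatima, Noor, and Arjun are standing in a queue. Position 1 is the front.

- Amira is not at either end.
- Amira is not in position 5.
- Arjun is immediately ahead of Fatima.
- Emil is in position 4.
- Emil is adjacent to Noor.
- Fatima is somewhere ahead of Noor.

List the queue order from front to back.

From clue 1: Amira is in {2,3,4,5}.
From clues 1–2: Amira is in {2,3,4}.
From clues 1–4: Emil → position 4.
From clues 1–5: Jonas is in {1,6}.
From clues 1–6: Arjun → position 1, Fatima → position 2, Amira → position 3, Noor → position 5, Jonas → position 6.

Arjun, Fatima, Amira, Emil, Noor, Jonas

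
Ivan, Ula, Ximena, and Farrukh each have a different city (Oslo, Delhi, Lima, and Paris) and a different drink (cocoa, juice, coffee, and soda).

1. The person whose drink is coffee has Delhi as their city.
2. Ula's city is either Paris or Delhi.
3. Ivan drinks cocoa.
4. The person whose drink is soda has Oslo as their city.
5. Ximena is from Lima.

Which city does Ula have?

With clues 1–2, Lima and Oslo are impossible for Ula's city.
With clues 1–5, Paris is impossible for Ula's city.
That leaves Delhi.

Delhi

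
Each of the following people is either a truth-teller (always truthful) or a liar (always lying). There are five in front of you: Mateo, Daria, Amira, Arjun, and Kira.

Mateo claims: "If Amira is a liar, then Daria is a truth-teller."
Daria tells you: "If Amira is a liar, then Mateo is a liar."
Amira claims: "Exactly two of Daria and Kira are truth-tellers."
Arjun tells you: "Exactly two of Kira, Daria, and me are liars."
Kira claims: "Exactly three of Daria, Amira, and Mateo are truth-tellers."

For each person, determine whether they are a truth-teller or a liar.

Mateo: truth-teller, Daria: truth-teller, Amira: truth-teller, Arjun: liar, Kira: truth-teller

Consider Mateo. Suppose Mateo is a liar.
Then no assignment of the remaining roles makes every statement match its speaker's type — contradiction.
So Mateo is a truth-teller.
Consider Daria. Suppose Daria is a liar.
Then no assignment of the remaining roles makes every statement match its speaker's type — contradiction.
So Daria is a truth-teller.
Consider Amira. Suppose Amira is a liar.
Then Daria's statement comes out false, contradicting Daria being a truth-teller.
So Amira is a truth-teller.
With that fixed, Kira's statement is true, so Kira is a truth-teller.
With that fixed, Arjun's statement is false, so Arjun is a liar.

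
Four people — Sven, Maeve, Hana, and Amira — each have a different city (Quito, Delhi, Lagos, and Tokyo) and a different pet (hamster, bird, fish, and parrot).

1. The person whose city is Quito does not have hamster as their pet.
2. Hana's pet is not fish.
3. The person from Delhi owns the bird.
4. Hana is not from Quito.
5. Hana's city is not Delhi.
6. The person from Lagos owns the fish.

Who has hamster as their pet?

With clues 1–6, Amira, Maeve, and Sven are impossible for the one with pet hamster.
That leaves Hana.

Hana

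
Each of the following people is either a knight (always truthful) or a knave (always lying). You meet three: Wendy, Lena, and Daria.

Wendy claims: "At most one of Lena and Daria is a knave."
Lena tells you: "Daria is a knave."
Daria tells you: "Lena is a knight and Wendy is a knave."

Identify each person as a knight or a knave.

Wendy: knight, Lena: knight, Daria: knave

Consider Wendy. Suppose Wendy is a knave.
Then no assignment of the remaining roles makes every statement match its speaker's type — contradiction.
So Wendy is a knight.
With that fixed, Daria's statement is false, so Daria is a knave.
With that fixed, Lena's statement is true, so Lena is a knight.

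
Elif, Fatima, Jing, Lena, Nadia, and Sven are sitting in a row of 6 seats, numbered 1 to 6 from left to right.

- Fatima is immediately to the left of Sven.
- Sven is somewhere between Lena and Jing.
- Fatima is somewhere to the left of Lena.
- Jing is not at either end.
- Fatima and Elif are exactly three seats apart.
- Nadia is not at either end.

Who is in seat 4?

With clues 1–3, Jing is ruled out for seat 4.
With clues 1–4, Elif, Lena, and Nadia are ruled out for seat 4.
With clues 1–6, Sven is ruled out for seat 4.
So seat 4 is Fatima.

Fatima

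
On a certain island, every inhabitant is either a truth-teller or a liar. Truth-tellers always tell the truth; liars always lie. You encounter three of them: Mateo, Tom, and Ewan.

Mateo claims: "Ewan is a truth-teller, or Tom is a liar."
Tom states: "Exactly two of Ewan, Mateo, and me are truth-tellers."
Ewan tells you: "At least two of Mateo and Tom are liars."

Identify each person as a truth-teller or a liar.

Mateo: truth-teller, Tom: liar, Ewan: liar

Consider Mateo. Suppose Mateo is a liar.
Then no assignment of the remaining roles makes every statement match its speaker's type — contradiction.
So Mateo is a truth-teller.
With that fixed, Ewan's statement is false, so Ewan is a liar.
Consider Tom. Suppose Tom is a truth-teller.
Then Mateo's statement comes out false, contradicting Mateo being a truth-teller.
So Tom is a liar.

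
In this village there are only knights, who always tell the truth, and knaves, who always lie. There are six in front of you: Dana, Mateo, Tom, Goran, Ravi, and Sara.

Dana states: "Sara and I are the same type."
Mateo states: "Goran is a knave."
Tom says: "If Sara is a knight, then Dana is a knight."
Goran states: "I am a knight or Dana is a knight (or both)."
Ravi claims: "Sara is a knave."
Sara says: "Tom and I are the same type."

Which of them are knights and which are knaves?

Dana: knight, Mateo: knave, Tom: knight, Goran: knight, Ravi: knave, Sara: knight

Consider Dana. Suppose Dana is a knave.
Then no assignment of the remaining roles makes every statement match its speaker's type — contradiction.
So Dana is a knight.
With that fixed, Tom's statement is true, so Tom is a knight.
With that fixed, Goran's statement is true, so Goran is a knight.
With that fixed, Mateo's statement is false, so Mateo is a knave.
Consider Ravi. Suppose Ravi is a knight.
Then no assignment of the remaining roles makes every statement match its speaker's type — contradiction.
So Ravi is a knave.
Consider Sara. Suppose Sara is a knave.
Then Dana's statement comes out false, contradicting Dana being a knight.
So Sara is a knight.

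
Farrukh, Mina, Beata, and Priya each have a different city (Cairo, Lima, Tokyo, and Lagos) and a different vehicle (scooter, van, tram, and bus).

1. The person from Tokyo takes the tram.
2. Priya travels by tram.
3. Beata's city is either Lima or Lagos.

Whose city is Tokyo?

With clues 1–2, Beata, Farrukh, and Mina are impossible for the one with city Tokyo.
That leaves Priya.

Priya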